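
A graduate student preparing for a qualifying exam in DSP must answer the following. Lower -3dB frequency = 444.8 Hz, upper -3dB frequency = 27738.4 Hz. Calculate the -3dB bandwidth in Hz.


Bandwidth is the difference of -3dB frequencies:
BW = f_high - f_low
   = 27738.4 - 444.8
   = 27293.6 Hz

27293.6 Hz


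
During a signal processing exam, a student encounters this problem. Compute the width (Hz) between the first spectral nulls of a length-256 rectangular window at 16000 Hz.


Main lobe width for a rectangular window:
Width = 2 * fs / N
      = 2 * 16000 / 256
      = 32000 / 256
      = 125.0 Hz

125.0 Hz


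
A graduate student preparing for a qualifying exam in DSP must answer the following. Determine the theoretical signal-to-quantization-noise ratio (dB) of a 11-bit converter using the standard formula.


Theoretical SNR for a full-scale sinusoid:
SNR = 6.02 * N + 1.76
    = 6.02 * 11 + 1.76
    = 66.22 + 1.76
    = 67.98 dB

67.98 dB


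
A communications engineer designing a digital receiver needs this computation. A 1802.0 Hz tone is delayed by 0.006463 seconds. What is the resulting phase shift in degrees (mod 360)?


Phase shift from frequency and time delay:
phi = 360 * f * t_delay
    = 360 * 1802.0 * 0.006463
    = 4192.68 degrees
    mod 360 = 232.68 degrees

232.68 degrees


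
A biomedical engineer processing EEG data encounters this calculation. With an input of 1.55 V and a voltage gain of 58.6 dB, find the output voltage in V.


Output voltage from dB gain:
V_out = V_in * 10^(gain_dB / 20)
      = 1.55 * 10^(58.6 / 20)
      = 1.55 * 851.138038
      = 1319.264 V

1319.264 V


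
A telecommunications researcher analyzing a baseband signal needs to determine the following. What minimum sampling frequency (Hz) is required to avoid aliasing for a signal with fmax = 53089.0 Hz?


The Nyquist rate is twice the maximum frequency component.
fs_min = 2 * fmax
      = 2 * 53089.0
      = 106178.0 Hz

106178.0


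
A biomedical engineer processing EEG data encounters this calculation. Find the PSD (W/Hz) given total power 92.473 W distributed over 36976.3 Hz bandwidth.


Power spectral density:
PSD = P / BW
    = 92.473 / 36976.3
    = 0.00250087 W/Hz

0.00250087 W/Hz


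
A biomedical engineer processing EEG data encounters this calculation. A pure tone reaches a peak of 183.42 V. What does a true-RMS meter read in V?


RMS voltage for a sinusoidal waveform:
V_rms = V_peak / sqrt(2)
      = 183.42 / 1.414214
      = 129.698 V

129.698 V


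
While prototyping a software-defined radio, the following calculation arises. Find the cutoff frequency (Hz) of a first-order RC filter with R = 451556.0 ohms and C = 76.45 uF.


Cutoff frequency of a first-order RC filter:
fc = 1 / (2 * pi * R * C)
C = 76.45 uF = 7.645e-05 F
fc = 1 / (2 * pi * 451556.0 * 7.645e-05)
   = 1 / 216.90470637828
   = 0.00461 Hz

0.00461 Hz


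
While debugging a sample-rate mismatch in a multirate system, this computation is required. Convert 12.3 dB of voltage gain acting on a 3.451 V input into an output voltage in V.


Output voltage from dB gain:
V_out = V_in * 10^(gain_dB / 20)
      = 3.451 * 10^(12.3 / 20)
      = 3.451 * 4.120975
      = 14.2215 V

14.2215 V


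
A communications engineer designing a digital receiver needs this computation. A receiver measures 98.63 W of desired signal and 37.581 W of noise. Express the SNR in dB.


SNR in decibels:
SNR = 10 * log10(Ps / Pn)
    = 10 * log10(98.63 / 37.581)
    = 10 * log10(2.6245)
    = 10 * 0.419
    = 4.19 dB

4.19 dB


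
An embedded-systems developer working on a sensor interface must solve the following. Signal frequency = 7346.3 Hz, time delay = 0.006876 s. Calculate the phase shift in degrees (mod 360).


Phase shift from frequency and time delay:
phi = 360 * f * t_delay
    = 360 * 7346.3 * 0.006876
    = 18184.74 degrees
    mod 360 = 184.74 degrees

184.74 degrees


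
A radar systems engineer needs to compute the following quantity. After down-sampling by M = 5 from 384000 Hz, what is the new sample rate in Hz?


Decimation reduces the sample rate:
fs_out = fs_in / M
       = 384000 / 5
       = 76800.0 Hz

76800.0 Hz


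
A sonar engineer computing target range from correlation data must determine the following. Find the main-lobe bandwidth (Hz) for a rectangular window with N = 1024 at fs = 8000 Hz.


Main lobe width for a rectangular window:
Width = 2 * fs / N
      = 2 * 8000 / 1024
      = 16000 / 1024
      = 15.625 Hz

15.625 Hz


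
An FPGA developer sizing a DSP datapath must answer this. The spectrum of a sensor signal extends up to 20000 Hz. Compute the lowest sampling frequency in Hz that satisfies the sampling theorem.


The Nyquist rate is twice the maximum frequency component.
fs_min = 2 * fmax
      = 2 * 20000
      = 40000 Hz

40000


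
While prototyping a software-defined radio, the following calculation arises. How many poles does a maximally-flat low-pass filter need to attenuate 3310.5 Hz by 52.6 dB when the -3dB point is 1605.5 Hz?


Butterworth filter order formula:
n = log10(10^(A/10) - 1) / (2 * log10(f_stop/f_pass))
10^(52.6/10) - 1 = 181969.0859
f_stop/f_pass = 3310.5 / 1605.5 = 2.062
n = 8.3682 -> ceil = 9

9


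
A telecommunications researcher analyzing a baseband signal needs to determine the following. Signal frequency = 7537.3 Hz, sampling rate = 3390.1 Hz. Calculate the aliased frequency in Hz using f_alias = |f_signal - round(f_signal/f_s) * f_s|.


Compute the nearest integer multiple of fs to the signal:
n = round(7537.3 / 3390.1) = 2
f_alias = |7537.3 - 2 * 3390.1|
        = |7537.3 - 6780.2|
        = 757.1 Hz

757.1


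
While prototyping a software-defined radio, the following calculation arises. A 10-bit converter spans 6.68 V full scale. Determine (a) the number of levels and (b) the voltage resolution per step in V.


Step 1 — number of quantization levels:
L = 2^N = 2^10 = 1024

Step 2 — LSB step size:
delta = Vfs / L
      = 6.68 / 1024
      = 0.00652344 V

Levels = 1024; step size = 0.00652344 V


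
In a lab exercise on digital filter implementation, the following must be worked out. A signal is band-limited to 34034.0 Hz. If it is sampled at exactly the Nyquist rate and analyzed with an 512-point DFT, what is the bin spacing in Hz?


Step 1 — Nyquist sampling rate:
fs = 2 * fmax = 2 * 34034.0 = 68068.0 Hz

Step 2 — DFT bin spacing:
df = fs / N = 68068.0 / 512 = 132.9453 Hz

132.9453 Hz


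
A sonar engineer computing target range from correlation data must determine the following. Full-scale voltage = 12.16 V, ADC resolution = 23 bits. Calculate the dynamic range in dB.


Dynamic range from full-scale to LSB:
V_min = V_max / 2^bits = 12.16 / 2^23
DR = 20 * log10(V_max / V_min)
   = 20 * log10(2^23)
   = 20 * 23 * log10(2)
   = 138.47 dB

138.47 dB


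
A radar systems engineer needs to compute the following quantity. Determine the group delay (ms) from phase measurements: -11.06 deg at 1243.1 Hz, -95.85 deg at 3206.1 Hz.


Group delay from phase difference:
tau = -d(phi)/d(omega)
d(phi) = -84.79 deg = -1.479865 rad
d(omega) = 2*pi*(3206.1 - 1243.1) = 12333.8928 rad/s
tau = -(-1.479865) / 12333.8928
    = 0.12 ms

0.12 ms


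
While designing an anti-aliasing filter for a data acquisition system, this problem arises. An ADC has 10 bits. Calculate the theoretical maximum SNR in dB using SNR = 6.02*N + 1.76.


Theoretical SNR for a full-scale sinusoid:
SNR = 6.02 * N + 1.76
    = 6.02 * 10 + 1.76
    = 60.2 + 1.76
    = 61.96 dB

61.96 dB


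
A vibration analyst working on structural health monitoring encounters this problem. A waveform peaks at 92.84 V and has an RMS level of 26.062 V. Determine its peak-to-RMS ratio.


Crest factor is the ratio of peak to RMS:
CF = V_peak / V_rms
   = 92.84 / 26.062
   = 3.5623

3.5623


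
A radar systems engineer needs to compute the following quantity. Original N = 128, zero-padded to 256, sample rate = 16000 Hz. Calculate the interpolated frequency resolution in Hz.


Frequency resolution after zero-padding:
N_padded = 128 * 2 = 256
df = fs / N_padded
   = 16000 / 256
   = 62.5 Hz

62.5 Hz


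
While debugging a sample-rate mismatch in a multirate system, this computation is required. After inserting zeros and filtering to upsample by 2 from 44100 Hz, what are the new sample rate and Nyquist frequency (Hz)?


Step 1 — output sample rate after interpolation by L:
fs_out = L * fs_in = 2 * 44100 = 88200 Hz

Step 2 — Nyquist frequency of the output stream:
f_Nyq = fs_out / 2 = 88200 / 2 = 44100.0 Hz

fs_out = 88200 Hz; f_Nyquist = 44100.0 Hz


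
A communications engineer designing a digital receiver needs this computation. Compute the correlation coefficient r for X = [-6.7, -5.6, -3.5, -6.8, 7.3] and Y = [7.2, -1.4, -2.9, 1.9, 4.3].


Pearson correlation coefficient (population):
r = cov(X,Y) / (std(X) * std(Y))
Mean X = -3.06, Mean Y = 1.82
Cov(X,Y) = 3.2132
Std(X) = 5.314358, Std(Y) = 3.680978
r = 0.1643

0.1643


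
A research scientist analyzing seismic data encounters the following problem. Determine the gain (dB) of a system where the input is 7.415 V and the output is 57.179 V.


Voltage gain in dB:
G = 20 * log10(Vout / Vin)
  = 20 * log10(57.179 / 7.415)
  = 20 * log10(7.711261)
  = 20 * 0.887125
  = 17.74 dB

17.74 dB


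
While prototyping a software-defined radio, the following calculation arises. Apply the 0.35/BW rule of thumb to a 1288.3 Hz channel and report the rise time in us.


Rise time from bandwidth relationship:
tr = 0.35 / BW
   = 0.35 / 1288.3
   = 0.0002716758519 s
   = 271.6759 us

271.6759 us


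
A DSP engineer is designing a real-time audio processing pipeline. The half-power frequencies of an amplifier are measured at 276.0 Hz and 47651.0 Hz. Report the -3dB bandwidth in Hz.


Bandwidth is the difference of -3dB frequencies:
BW = f_high - f_low
   = 47651.0 - 276.0
   = 47375.0 Hz

47375.0 Hz


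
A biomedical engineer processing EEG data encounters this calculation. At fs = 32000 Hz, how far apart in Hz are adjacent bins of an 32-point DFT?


DFT frequency resolution:
df = fs / N
   = 32000 / 32
   = 1000.0 Hz

1000.0 Hz


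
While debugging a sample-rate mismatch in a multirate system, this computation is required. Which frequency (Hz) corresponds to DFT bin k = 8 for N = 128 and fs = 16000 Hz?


Frequency of DFT bin k:
f_k = k * fs / N
    = 8 * 16000 / 128
    = 128000 / 128
    = 1000.0 Hz

1000.0 Hz


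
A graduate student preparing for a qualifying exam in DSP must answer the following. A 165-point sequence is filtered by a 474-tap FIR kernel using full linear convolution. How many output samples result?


Linear convolution output length:
L = N + M - 1
  = 165 + 474 - 1
  = 638 samples

638


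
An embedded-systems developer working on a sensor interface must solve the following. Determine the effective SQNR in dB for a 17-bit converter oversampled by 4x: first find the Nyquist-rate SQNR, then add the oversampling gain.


Step 1 — baseline SQNR at Nyquist:
SQNR_base = 6.02*N + 1.76
          = 6.02*17 + 1.76
          = 104.1 dB

Step 2 — oversampling processing gain:
G = 10*log10(OSR) = 10*log10(4) = 6.02 dB

Step 3 — total:
SQNR_total = 104.1 + 6.02 = 110.12 dB

Base SQNR = 104.1 dB; oversampled SQNR = 110.12 dB


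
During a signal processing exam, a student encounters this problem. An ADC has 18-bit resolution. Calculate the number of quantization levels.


Number of quantization levels = 2^N
= 2^18
= 262144

262144


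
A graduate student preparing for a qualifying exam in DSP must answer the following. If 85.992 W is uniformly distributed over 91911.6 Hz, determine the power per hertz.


Power spectral density:
PSD = P / BW
    = 85.992 / 91911.6
    = 0.00093559 W/Hz

0.00093559 W/Hz


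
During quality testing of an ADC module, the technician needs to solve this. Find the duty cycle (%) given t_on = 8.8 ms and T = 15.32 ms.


Duty cycle as a percentage:
DC = (t_on / T) * 100
   = (8.8 / 15.32) * 100
   = 0.574413 * 100
   = 57.44 %

57.44 %


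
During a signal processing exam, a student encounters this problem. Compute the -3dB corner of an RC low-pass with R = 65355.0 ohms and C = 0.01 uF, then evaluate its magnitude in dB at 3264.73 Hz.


Step 1 — cutoff frequency:
fc = 1 / (2*pi*R*C)
C = 0.01 uF = 1e-08 F
fc = 1 / (2*pi*65355.0*1e-08)
   = 243.524 Hz

Step 2 — magnitude at f = 3264.73 Hz:
|H(f)| = 1 / sqrt(1 + (f/fc)^2)
f/fc = 3264.73 / 243.524 = 13.406194
|H| = 1 / sqrt(1 + 179.726038) = 0.0743857
|H|_dB = 20*log10(0.0743857) = -22.57 dB

fc = 243.524 Hz; |H(3264.73 Hz)| = -22.57 dB


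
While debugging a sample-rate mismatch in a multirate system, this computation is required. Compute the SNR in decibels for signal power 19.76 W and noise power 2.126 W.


SNR in decibels:
SNR = 10 * log10(Ps / Pn)
    = 10 * log10(19.76 / 2.126)
    = 10 * log10(9.2944)
    = 10 * 0.9682
    = 9.68 dB

9.68 dB


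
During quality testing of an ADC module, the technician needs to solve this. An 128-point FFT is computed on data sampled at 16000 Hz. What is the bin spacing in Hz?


DFT frequency resolution:
df = fs / N
   = 16000 / 128
   = 125.0 Hz

125.0 Hz


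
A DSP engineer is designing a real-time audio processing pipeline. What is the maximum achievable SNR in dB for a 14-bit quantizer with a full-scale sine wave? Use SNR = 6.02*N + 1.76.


Theoretical SNR for a full-scale sinusoid:
SNR = 6.02 * N + 1.76
    = 6.02 * 14 + 1.76
    = 84.28 + 1.76
    = 86.04 dB

86.04 dB


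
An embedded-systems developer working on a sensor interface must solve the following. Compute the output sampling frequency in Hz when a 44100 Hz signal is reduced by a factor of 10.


Decimation reduces the sample rate:
fs_out = fs_in / M
       = 44100 / 10
       = 4410.0 Hz

4410.0 Hz


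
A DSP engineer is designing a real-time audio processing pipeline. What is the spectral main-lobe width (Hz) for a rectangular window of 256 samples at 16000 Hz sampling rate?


Main lobe width for a rectangular window:
Width = 2 * fs / N
      = 2 * 16000 / 256
      = 32000 / 256
      = 125.0 Hz

125.0 Hz


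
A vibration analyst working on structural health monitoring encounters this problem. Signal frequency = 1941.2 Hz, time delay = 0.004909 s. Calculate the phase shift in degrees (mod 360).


Phase shift from frequency and time delay:
phi = 360 * f * t_delay
    = 360 * 1941.2 * 0.004909
    = 3430.57 degrees
    mod 360 = 190.57 degrees

190.57 degrees


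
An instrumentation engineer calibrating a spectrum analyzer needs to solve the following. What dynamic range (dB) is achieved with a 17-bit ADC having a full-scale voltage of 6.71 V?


Dynamic range from full-scale to LSB:
V_min = V_max / 2^bits = 6.71 / 2^17
DR = 20 * log10(V_max / V_min)
   = 20 * log10(2^17)
   = 20 * 17 * log10(2)
   = 102.35 dB

102.35 dB


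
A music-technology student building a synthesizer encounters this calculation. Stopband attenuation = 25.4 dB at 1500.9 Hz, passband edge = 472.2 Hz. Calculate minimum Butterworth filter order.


Butterworth filter order formula:
n = log10(10^(A/10) - 1) / (2 * log10(f_stop/f_pass))
10^(25.4/10) - 1 = 345.7369
f_stop/f_pass = 1500.9 / 472.2 = 3.1785
n = 2.5275 -> ceil = 3

3


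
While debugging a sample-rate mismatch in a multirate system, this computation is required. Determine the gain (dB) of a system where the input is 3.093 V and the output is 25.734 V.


Voltage gain in dB:
G = 20 * log10(Vout / Vin)
  = 20 * log10(25.734 / 3.093)
  = 20 * log10(8.320078)
  = 20 * 0.920127
  = 18.4 dB

18.4 dB


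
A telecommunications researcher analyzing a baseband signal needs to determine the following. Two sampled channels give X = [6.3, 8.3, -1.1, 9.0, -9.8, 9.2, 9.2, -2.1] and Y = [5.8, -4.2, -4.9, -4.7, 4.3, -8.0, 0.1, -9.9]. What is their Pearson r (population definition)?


Pearson correlation coefficient (population):
r = cov(X,Y) / (std(X) * std(Y))
Mean X = 3.625, Mean Y = -2.6875
Cov(X,Y) = -6.415312
Std(X) = 6.665161, Std(Y) = 5.24534
r = -0.1835

-0.1835


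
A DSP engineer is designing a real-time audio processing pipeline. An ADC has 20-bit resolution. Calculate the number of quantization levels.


Number of quantization levels = 2^N
= 2^20
= 1048576

1048576


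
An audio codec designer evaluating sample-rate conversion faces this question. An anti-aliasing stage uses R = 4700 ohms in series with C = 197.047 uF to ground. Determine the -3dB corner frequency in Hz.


Cutoff frequency of a first-order RC filter:
fc = 1 / (2 * pi * R * C)
C = 197.047 uF = 0.000197047 F
fc = 1 / (2 * pi * 4700 * 0.000197047)
   = 1 / 5.8189892315519
   = 0.171851 Hz

0.171851 Hz


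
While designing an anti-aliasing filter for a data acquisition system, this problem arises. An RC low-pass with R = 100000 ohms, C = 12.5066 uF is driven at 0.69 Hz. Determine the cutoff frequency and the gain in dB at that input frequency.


Step 1 — cutoff frequency:
fc = 1 / (2*pi*R*C)
C = 12.5066 uF = 1.25066e-05 F
fc = 1 / (2*pi*100000*1.25066e-05)
   = 0.127257 Hz

Step 2 — magnitude at f = 0.69 Hz:
|H(f)| = 1 / sqrt(1 + (f/fc)^2)
f/fc = 0.69 / 0.127257 = 5.422099
|H| = 1 / sqrt(1 + 29.399158) = 0.1813716
|H|_dB = 20*log10(0.1813716) = -14.83 dB

fc = 0.127257 Hz; |H(0.69 Hz)| = -14.83 dB


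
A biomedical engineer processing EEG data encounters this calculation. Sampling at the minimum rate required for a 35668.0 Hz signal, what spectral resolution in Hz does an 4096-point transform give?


Step 1 — Nyquist sampling rate:
fs = 2 * fmax = 2 * 35668.0 = 71336.0 Hz

Step 2 — DFT bin spacing:
df = fs / N = 71336.0 / 4096 = 17.416 Hz

17.416 Hz


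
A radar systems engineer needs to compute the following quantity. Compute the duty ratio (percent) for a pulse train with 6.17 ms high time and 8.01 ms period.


Duty cycle as a percentage:
DC = (t_on / T) * 100
   = (6.17 / 8.01) * 100
   = 0.770287 * 100
   = 77.03 %

77.03 %


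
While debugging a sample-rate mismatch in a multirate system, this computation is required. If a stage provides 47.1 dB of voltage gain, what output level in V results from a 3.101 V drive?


Output voltage from dB gain:
V_out = V_in * 10^(gain_dB / 20)
      = 3.101 * 10^(47.1 / 20)
      = 3.101 * 226.464431
      = 702.2662 V

702.2662 V


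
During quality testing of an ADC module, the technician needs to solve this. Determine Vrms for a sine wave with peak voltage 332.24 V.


RMS voltage for a sinusoidal waveform:
V_rms = V_peak / sqrt(2)
      = 332.24 / 1.414214
      = 234.929 V

234.929 V


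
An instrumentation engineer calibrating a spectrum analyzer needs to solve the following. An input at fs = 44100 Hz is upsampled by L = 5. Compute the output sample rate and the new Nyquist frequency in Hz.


Step 1 — output sample rate after interpolation by L:
fs_out = L * fs_in = 5 * 44100 = 220500 Hz

Step 2 — Nyquist frequency of the output stream:
f_Nyq = fs_out / 2 = 220500 / 2 = 110250.0 Hz

fs_out = 220500 Hz; f_Nyquist = 110250.0 Hz


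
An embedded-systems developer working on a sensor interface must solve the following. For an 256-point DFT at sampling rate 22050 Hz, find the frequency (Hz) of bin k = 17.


Frequency of DFT bin k:
f_k = k * fs / N
    = 17 * 22050 / 256
    = 374850 / 256
    = 1464.258 Hz

1464.258 Hz


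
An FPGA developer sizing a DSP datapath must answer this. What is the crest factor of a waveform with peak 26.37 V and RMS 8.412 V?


Crest factor is the ratio of peak to RMS:
CF = V_peak / V_rms
   = 26.37 / 8.412
   = 3.1348

3.1348


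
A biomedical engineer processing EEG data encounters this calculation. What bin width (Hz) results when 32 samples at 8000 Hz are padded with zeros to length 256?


Frequency resolution after zero-padding:
N_padded = 32 * 8 = 256
df = fs / N_padded
   = 8000 / 256
   = 31.25 Hz

31.25 Hz


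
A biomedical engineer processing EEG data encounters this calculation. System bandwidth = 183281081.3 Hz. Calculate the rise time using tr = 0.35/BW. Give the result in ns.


Rise time from bandwidth relationship:
tr = 0.35 / BW
   = 0.35 / 183281081.3
   = 1.909635176e-09 s
   = 1.9096 ns

1.9096 ns


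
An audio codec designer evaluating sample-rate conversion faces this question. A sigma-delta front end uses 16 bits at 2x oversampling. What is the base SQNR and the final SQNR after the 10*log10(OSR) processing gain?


Step 1 — baseline SQNR at Nyquist:
SQNR_base = 6.02*N + 1.76
          = 6.02*16 + 1.76
          = 98.08 dB

Step 2 — oversampling processing gain:
G = 10*log10(OSR) = 10*log10(2) = 3.01 dB

Step 3 — total:
SQNR_total = 98.08 + 3.01 = 101.09 dB

Base SQNR = 98.08 dB; oversampled SQNR = 101.09 dB


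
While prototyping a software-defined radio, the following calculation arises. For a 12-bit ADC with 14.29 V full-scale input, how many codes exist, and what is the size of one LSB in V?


Step 1 — number of quantization levels:
L = 2^N = 2^12 = 4096

Step 2 — LSB step size:
delta = Vfs / L
      = 14.29 / 4096
      = 0.00348877 V

Levels = 4096; step size = 0.00348877 V


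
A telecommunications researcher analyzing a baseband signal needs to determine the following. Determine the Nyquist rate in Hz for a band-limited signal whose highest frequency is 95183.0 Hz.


The Nyquist rate is twice the maximum frequency component.
fs_min = 2 * fmax
      = 2 * 95183.0
      = 190366.0 Hz

190366.0


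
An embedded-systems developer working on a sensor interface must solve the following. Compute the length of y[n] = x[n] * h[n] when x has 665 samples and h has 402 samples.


Linear convolution output length:
L = N + M - 1
  = 665 + 402 - 1
  = 1066 samples

1066


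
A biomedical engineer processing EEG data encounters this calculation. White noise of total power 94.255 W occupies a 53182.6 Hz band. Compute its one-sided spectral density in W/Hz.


Power spectral density:
PSD = P / BW
    = 94.255 / 53182.6
    = 0.00177229 W/Hz

0.00177229 W/Hz


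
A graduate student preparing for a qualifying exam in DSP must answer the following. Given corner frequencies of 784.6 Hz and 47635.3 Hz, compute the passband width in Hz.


Bandwidth is the difference of -3dB frequencies:
BW = f_high - f_low
   = 47635.3 - 784.6
   = 46850.7 Hz

46850.7 Hz


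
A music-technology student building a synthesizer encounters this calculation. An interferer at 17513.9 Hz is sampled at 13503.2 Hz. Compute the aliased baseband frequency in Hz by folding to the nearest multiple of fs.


Compute the nearest integer multiple of fs to the signal:
n = round(17513.9 / 13503.2) = 1
f_alias = |17513.9 - 1 * 13503.2|
        = |17513.9 - 13503.2|
        = 4010.7 Hz

4010.7


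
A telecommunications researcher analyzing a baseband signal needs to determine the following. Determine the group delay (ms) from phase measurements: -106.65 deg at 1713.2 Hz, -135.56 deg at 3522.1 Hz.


Group delay from phase difference:
tau = -d(phi)/d(omega)
d(phi) = -28.91 deg = -0.504575 rad
d(omega) = 2*pi*(3522.1 - 1713.2) = 11365.6539 rad/s
tau = -(-0.504575) / 11365.6539
    = 0.0444 ms

0.0444 ms


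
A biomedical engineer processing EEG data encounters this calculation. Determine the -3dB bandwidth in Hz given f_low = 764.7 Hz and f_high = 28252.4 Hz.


Bandwidth is the difference of -3dB frequencies:
BW = f_high - f_low
   = 28252.4 - 764.7
   = 27487.7 Hz

27487.7 Hz


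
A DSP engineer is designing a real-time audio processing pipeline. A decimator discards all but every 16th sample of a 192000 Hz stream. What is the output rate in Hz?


Decimation reduces the sample rate:
fs_out = fs_in / M
       = 192000 / 16
       = 12000.0 Hz

12000.0 Hz


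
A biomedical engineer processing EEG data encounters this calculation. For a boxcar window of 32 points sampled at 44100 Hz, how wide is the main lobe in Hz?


Main lobe width for a rectangular window:
Width = 2 * fs / N
      = 2 * 44100 / 32
      = 88200 / 32
      = 2756.25 Hz

2756.25 Hz


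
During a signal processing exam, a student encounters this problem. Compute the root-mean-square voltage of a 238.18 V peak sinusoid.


RMS voltage for a sinusoidal waveform:
V_rms = V_peak / sqrt(2)
      = 238.18 / 1.414214
      = 168.419 V

168.419 V


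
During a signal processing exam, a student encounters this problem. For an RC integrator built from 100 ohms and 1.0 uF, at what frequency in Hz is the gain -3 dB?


Cutoff frequency of a first-order RC filter:
fc = 1 / (2 * pi * R * C)
C = 1.0 uF = 1e-06 F
fc = 1 / (2 * pi * 100 * 1e-06)
   = 1 / 0.00062831853071796
   = 1591.549431 Hz

1591.549431 Hz


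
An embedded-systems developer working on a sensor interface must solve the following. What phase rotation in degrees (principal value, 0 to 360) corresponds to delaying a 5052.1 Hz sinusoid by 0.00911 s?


Phase shift from frequency and time delay:
phi = 360 * f * t_delay
    = 360 * 5052.1 * 0.00911
    = 16568.87 degrees
    mod 360 = 8.87 degrees

8.87 degrees


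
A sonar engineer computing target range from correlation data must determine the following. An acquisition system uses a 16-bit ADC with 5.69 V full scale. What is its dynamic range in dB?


Dynamic range from full-scale to LSB:
V_min = V_max / 2^bits = 5.69 / 2^16
DR = 20 * log10(V_max / V_min)
   = 20 * log10(2^16)
   = 20 * 16 * log10(2)
   = 96.33 dB

96.33 dB


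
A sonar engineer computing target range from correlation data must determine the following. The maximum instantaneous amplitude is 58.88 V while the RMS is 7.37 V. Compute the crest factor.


Crest factor is the ratio of peak to RMS:
CF = V_peak / V_rms
   = 58.88 / 7.37
   = 7.9891

7.9891


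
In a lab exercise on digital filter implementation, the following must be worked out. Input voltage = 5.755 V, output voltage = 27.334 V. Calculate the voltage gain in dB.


Voltage gain in dB:
G = 20 * log10(Vout / Vin)
  = 20 * log10(27.334 / 5.755)
  = 20 * log10(4.749609)
  = 20 * 0.676658
  = 13.53 dB

13.53 dB


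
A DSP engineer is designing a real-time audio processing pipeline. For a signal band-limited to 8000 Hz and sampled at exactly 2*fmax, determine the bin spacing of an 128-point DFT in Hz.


Step 1 — Nyquist sampling rate:
fs = 2 * fmax = 2 * 8000 = 16000 Hz

Step 2 — DFT bin spacing:
df = fs / N = 16000 / 128 = 125.0 Hz

125.0 Hz


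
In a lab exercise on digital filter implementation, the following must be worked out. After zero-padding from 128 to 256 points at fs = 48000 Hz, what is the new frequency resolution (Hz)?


Frequency resolution after zero-padding:
N_padded = 128 * 2 = 256
df = fs / N_padded
   = 48000 / 256
   = 187.5 Hz

187.5 Hz


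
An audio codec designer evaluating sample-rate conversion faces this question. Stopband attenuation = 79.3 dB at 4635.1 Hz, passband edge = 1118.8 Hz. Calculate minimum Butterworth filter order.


Butterworth filter order formula:
n = log10(10^(A/10) - 1) / (2 * log10(f_stop/f_pass))
10^(79.3/10) - 1 = 85113802.8202
f_stop/f_pass = 4635.1 / 1118.8 = 4.1429
n = 6.4231 -> ceil = 7

7


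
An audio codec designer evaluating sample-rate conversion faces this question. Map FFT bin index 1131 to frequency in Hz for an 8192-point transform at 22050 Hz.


Frequency of DFT bin k:
f_k = k * fs / N
    = 1131 * 22050 / 8192
    = 24938550 / 8192
    = 3044.257 Hz

3044.257 Hz


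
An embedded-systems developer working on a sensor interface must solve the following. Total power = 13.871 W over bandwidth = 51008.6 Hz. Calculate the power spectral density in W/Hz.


Power spectral density:
PSD = P / BW
    = 13.871 / 51008.6
    = 0.00027193 W/Hz

0.00027193 W/Hz


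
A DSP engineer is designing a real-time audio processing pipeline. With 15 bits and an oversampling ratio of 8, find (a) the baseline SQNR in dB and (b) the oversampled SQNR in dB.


Step 1 — baseline SQNR at Nyquist:
SQNR_base = 6.02*N + 1.76
          = 6.02*15 + 1.76
          = 92.06 dB

Step 2 — oversampling processing gain:
G = 10*log10(OSR) = 10*log10(8) = 9.03 dB

Step 3 — total:
SQNR_total = 92.06 + 9.03 = 101.09 dB

Base SQNR = 92.06 dB; oversampled SQNR = 101.09 dB


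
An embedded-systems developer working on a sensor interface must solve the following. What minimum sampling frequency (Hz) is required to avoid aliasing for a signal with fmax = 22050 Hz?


The Nyquist rate is twice the maximum frequency component.
fs_min = 2 * fmax
      = 2 * 22050
      = 44100 Hz

44100


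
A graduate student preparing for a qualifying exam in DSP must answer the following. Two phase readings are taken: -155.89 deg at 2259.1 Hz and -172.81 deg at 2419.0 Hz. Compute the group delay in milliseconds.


Group delay from phase difference:
tau = -d(phi)/d(omega)
d(phi) = -16.92 deg = -0.29531 rad
d(omega) = 2*pi*(2419.0 - 2259.1) = 1004.6813 rad/s
tau = -(-0.29531) / 1004.6813
    = 0.2939 ms

0.2939 ms


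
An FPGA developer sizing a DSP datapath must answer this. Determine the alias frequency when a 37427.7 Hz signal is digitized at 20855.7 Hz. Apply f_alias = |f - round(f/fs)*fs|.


Compute the nearest integer multiple of fs to the signal:
n = round(37427.7 / 20855.7) = 2
f_alias = |37427.7 - 2 * 20855.7|
        = |37427.7 - 41711.4|
        = 4283.7 Hz

4283.7


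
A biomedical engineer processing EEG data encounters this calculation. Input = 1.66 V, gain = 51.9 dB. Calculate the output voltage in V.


Output voltage from dB gain:
V_out = V_in * 10^(gain_dB / 20)
      = 1.66 * 10^(51.9 / 20)
      = 1.66 * 393.550075
      = 653.2931 V

653.2931 V


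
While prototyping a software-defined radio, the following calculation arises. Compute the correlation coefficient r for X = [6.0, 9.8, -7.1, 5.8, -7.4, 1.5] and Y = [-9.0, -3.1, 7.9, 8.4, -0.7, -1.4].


Pearson correlation coefficient (population):
r = cov(X,Y) / (std(X) * std(Y))
Mean X = 1.4333, Mean Y = 0.35
Cov(X,Y) = -15.28
Std(X) = 6.592588, Std(Y) = 6.127737
r = -0.3782

-0.3782


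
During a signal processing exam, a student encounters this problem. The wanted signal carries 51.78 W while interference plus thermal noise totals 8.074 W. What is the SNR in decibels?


SNR in decibels:
SNR = 10 * log10(Ps / Pn)
    = 10 * log10(51.78 / 8.074)
    = 10 * log10(6.4132)
    = 10 * 0.8071
    = 8.07 dB

8.07 dB


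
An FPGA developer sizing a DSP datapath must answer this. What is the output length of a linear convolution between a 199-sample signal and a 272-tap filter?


Linear convolution output length:
L = N + M - 1
  = 199 + 272 - 1
  = 470 samples

470


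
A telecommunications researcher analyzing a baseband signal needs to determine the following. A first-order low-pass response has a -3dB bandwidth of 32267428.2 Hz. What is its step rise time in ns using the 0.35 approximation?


Rise time from bandwidth relationship:
tr = 0.35 / BW
   = 0.35 / 32267428.2
   = 1.084685144e-08 s
   = 10.8469 ns

10.8469 ns


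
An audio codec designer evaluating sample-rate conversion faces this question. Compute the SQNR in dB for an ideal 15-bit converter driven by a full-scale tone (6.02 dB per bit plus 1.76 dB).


Theoretical SNR for a full-scale sinusoid:
SNR = 6.02 * N + 1.76
    = 6.02 * 15 + 1.76
    = 90.3 + 1.76
    = 92.06 dB

92.06 dB


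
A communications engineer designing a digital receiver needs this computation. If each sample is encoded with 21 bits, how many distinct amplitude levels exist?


Number of quantization levels = 2^N
= 2^21
= 2097152

2097152


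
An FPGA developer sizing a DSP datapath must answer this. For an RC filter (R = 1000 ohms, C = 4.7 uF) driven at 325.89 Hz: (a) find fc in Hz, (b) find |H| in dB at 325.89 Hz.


Step 1 — cutoff frequency:
fc = 1 / (2*pi*R*C)
C = 4.7 uF = 4.7e-06 F
fc = 1 / (2*pi*1000*4.7e-06)
   = 33.8628 Hz

Step 2 — magnitude at f = 325.89 Hz:
|H(f)| = 1 / sqrt(1 + (f/fc)^2)
f/fc = 325.89 / 33.8628 = 9.623835
|H| = 1 / sqrt(1 + 92.6182) = 0.1033522
|H|_dB = 20*log10(0.1033522) = -19.71 dB

fc = 33.8628 Hz; |H(325.89 Hz)| = -19.71 dB


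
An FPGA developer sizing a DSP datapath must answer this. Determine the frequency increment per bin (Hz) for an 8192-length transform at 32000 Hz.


DFT frequency resolution:
df = fs / N
   = 32000 / 8192
   = 3.9062 Hz

3.9062 Hz


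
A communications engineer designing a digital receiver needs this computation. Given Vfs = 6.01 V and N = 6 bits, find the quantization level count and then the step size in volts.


Step 1 — number of quantization levels:
L = 2^N = 2^6 = 64

Step 2 — LSB step size:
delta = Vfs / L
      = 6.01 / 64
      = 0.09390625 V

Levels = 64; step size = 0.09390625 V


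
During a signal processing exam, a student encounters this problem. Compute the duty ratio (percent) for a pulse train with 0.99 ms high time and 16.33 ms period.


Duty cycle as a percentage:
DC = (t_on / T) * 100
   = (0.99 / 16.33) * 100
   = 0.060625 * 100
   = 6.06 %

6.06 %


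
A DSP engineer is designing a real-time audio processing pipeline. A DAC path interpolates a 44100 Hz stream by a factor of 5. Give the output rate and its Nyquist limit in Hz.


Step 1 — output sample rate after interpolation by L:
fs_out = L * fs_in = 5 * 44100 = 220500 Hz

Step 2 — Nyquist frequency of the output stream:
f_Nyq = fs_out / 2 = 220500 / 2 = 110250.0 Hz

fs_out = 220500 Hz; f_Nyquist = 110250.0 Hz


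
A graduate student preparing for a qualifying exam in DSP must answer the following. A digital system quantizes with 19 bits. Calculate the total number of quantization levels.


Number of quantization levels = 2^N
= 2^19
= 524288

524288


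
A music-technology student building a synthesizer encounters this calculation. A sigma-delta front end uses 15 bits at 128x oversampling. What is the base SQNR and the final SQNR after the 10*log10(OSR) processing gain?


Step 1 — baseline SQNR at Nyquist:
SQNR_base = 6.02*N + 1.76
          = 6.02*15 + 1.76
          = 92.06 dB

Step 2 — oversampling processing gain:
G = 10*log10(OSR) = 10*log10(128) = 21.07 dB

Step 3 — total:
SQNR_total = 92.06 + 21.07 = 113.13 dB

Base SQNR = 92.06 dB; oversampled SQNR = 113.13 dB


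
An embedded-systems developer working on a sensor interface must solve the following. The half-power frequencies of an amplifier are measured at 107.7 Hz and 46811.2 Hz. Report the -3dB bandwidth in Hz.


Bandwidth is the difference of -3dB frequencies:
BW = f_high - f_low
   = 46811.2 - 107.7
   = 46703.5 Hz

46703.5 Hz


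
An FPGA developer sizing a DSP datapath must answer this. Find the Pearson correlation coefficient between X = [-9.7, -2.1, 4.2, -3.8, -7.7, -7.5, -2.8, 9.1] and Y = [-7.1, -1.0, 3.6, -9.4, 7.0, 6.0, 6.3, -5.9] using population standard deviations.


Pearson correlation coefficient (population):
r = cov(X,Y) / (std(X) * std(Y))
Mean X = -2.5375, Mean Y = -0.0625
Cov(X,Y) = -6.211094
Std(X) = 5.971377, Std(Y) = 6.246987
r = -0.1665

-0.1665


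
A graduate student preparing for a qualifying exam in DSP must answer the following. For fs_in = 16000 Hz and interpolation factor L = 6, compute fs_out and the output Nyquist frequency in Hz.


Step 1 — output sample rate after interpolation by L:
fs_out = L * fs_in = 6 * 16000 = 96000 Hz

Step 2 — Nyquist frequency of the output stream:
f_Nyq = fs_out / 2 = 96000 / 2 = 48000.0 Hz

fs_out = 96000 Hz; f_Nyquist = 48000.0 Hz


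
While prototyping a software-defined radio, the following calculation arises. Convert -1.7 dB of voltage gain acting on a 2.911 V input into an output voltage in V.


Output voltage from dB gain:
V_out = V_in * 10^(gain_dB / 20)
      = 2.911 * 10^(-1.7 / 20)
      = 2.911 * 0.822243
      = 2.3935 V

2.3935 V


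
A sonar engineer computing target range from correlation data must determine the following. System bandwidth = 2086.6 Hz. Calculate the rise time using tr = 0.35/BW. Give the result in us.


Rise time from bandwidth relationship:
tr = 0.35 / BW
   = 0.35 / 2086.6
   = 0.0001677369884 s
   = 167.737 us

167.737 us


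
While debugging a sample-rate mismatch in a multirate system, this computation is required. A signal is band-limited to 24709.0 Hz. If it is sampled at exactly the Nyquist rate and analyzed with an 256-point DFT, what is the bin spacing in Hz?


Step 1 — Nyquist sampling rate:
fs = 2 * fmax = 2 * 24709.0 = 49418.0 Hz

Step 2 — DFT bin spacing:
df = fs / N = 49418.0 / 256 = 193.0391 Hz

193.0391 Hz


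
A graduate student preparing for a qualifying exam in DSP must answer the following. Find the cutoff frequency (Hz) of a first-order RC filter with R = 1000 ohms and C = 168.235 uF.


Cutoff frequency of a first-order RC filter:
fc = 1 / (2 * pi * R * C)
C = 168.235 uF = 0.000168235 F
fc = 1 / (2 * pi * 1000 * 0.000168235)
   = 1 / 1.0570516801534
   = 0.946028 Hz

0.946028 Hz


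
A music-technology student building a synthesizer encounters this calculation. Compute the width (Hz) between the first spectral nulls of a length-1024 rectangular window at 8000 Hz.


Main lobe width for a rectangular window:
Width = 2 * fs / N
      = 2 * 8000 / 1024
      = 16000 / 1024
      = 15.625 Hz

15.625 Hz


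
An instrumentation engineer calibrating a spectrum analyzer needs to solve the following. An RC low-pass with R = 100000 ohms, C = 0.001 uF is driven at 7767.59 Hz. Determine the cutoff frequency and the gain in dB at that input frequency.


Step 1 — cutoff frequency:
fc = 1 / (2*pi*R*C)
C = 0.001 uF = 1e-09 F
fc = 1 / (2*pi*100000*1e-09)
   = 1591.549 Hz

Step 2 — magnitude at f = 7767.59 Hz:
|H(f)| = 1 / sqrt(1 + (f/fc)^2)
f/fc = 7767.59 / 1591.549 = 4.880522
|H| = 1 / sqrt(1 + 23.819495) = 0.200726
|H|_dB = 20*log10(0.200726) = -13.95 dB

fc = 1591.549 Hz; |H(7767.59 Hz)| = -13.95 dB


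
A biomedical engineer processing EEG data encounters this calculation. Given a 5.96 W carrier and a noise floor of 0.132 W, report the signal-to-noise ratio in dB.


SNR in decibels:
SNR = 10 * log10(Ps / Pn)
    = 10 * log10(5.96 / 0.132)
    = 10 * log10(45.1515)
    = 10 * 1.6547
    = 16.55 dB

16.55 dB


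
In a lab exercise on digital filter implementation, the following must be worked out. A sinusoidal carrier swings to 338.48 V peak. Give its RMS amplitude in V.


RMS voltage for a sinusoidal waveform:
V_rms = V_peak / sqrt(2)
      = 338.48 / 1.414214
      = 239.342 V

239.342 V


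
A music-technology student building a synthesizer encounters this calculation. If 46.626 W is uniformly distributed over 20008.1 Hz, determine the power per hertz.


Power spectral density:
PSD = P / BW
    = 46.626 / 20008.1
    = 0.00233036 W/Hz

0.00233036 W/Hz


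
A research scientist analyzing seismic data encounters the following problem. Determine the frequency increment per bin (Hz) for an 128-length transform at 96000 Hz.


DFT frequency resolution:
df = fs / N
   = 96000 / 128
   = 750.0 Hz

750.0 Hz


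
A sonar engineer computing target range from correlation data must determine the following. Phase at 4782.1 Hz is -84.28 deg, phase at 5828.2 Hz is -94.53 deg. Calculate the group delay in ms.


Group delay from phase difference:
tau = -d(phi)/d(omega)
d(phi) = -10.25 deg = -0.178896 rad
d(omega) = 2*pi*(5828.2 - 4782.1) = 6572.8401 rad/s
tau = -(-0.178896) / 6572.8401
    = 0.0272 ms

0.0272 ms


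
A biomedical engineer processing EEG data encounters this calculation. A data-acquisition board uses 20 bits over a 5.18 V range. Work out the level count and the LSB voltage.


Step 1 — number of quantization levels:
L = 2^N = 2^20 = 1048576

Step 2 — LSB step size:
delta = Vfs / L
      = 5.18 / 1048576
      = 4.94e-06 V

Levels = 1048576; step size = 4.94e-06 V


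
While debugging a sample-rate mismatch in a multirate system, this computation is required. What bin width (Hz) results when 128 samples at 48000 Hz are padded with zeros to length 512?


Frequency resolution after zero-padding:
N_padded = 128 * 4 = 512
df = fs / N_padded
   = 48000 / 512
   = 93.75 Hz

93.75 Hz
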